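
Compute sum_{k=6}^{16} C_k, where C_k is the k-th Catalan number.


C_6 through C_16: 132, 429, 1430, 4862, 16796, 58786, 208012, 742900, 2674440, 9694845, 35357670
Sum = 132 + 429 + 1430 + 4862 + 16796 + 58786 + 208012 + 742900 + 2674440 + 9694845 + 35357670
= 48760302

48760302


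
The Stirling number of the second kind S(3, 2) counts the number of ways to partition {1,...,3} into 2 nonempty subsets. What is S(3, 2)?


Using the explicit formula S(n,k) = (1/k!) sum_{j=0}^{k} (-1)^(k-j) C(k,j) j^n:
S(3, 2) = 3
Equivalently, S(n,k) is n! times the coefficient of x^n in the EGF (e^x - 1)^k / k!.

3


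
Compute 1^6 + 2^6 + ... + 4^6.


This power sum has a closed form given by Faulhaber's formula
sum_{k=1}^{m} k^p = (1 / (p + 1)) * sum_{j=0}^{p} C(p + 1, j) B_j m^(p + 1 - j),
but for small m direct computation is fastest:
1 + 64 + 729 + 4096 = 4890.

4890


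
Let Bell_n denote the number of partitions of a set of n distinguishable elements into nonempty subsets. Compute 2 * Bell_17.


Bell_17 can be computed from the Bell triangle or from Dobinski's identity Bell_n = (1/e) * sum_{k>=0} k^n / k!.
Computing Bell_17 = 82864869804.
Then 2 * 82864869804 = 165729739608.

165729739608


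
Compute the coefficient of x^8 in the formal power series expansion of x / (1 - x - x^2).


Let f(x) = sum_{k>=0} a_k x^k. Multiplying f(x) * (1 - x - x^2) = x and matching coefficients gives a_0 = 0, a_1 = 1, and a_k = a_{k-1} + a_{k-2} for k >= 2. These are the Fibonacci numbers F_k.
Iterating from F_0 = 0, F_1 = 1:
F_0=0, F_1=1, F_2=1, F_3=2, F_4=3, F_5=5, F_6=8, F_7=13, F_8=21
F_8 = 21.

21


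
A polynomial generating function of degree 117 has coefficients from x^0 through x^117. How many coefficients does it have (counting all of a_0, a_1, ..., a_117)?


A polynomial of degree 117 takes the form a_0 + a_1 x + ... + a_117 x^117.
The number of coefficients is 117 + 1 = 118.

118


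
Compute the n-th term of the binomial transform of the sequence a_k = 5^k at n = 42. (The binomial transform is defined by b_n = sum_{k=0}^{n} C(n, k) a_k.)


With a_k = 5^k, b_n = sum_{k=0}^{n} C(n, k) 5^k = (1 + 5)^n by the binomial theorem.
For n = 42: (1 + 5)^42 = 6^42 = 481229803398374426442198455156736.

481229803398374426442198455156736


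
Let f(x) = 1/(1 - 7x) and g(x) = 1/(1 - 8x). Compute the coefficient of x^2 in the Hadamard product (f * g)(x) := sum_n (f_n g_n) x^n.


f has coefficients f_k = 7^k and g has coefficients g_k = 8^k, so the Hadamard product has coefficient (f*g)_k = 7^k * 8^k = 56^k.
For k = 2: 56^2 = 3136.

3136


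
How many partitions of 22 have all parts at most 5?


Using the generating function (1-x)^(-1)(1-x^2)^(-1)...(1-x^5)^(-1),
the coefficient of x^22 counts these restricted partitions.
Result = 255

255


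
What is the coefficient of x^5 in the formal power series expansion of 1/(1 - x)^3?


The expansion 1/(1 - x)^r = sum_{k>=0} C(k + r - 1, r - 1) x^k follows from the multiset / negative-binomial theorem (or from repeated differentiation of the geometric series).
For r = 3 and k = 5:
C(7, 2) = 5040 / (2 * 120) = 21.

21


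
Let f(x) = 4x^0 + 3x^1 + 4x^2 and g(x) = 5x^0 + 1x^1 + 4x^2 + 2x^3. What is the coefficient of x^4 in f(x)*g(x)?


Cauchy product at x^4:
3*2 + 4*4
= 22

22


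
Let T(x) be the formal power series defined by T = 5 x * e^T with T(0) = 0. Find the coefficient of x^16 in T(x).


Apply the Lagrange inversion formula: if T = 5 x * phi(T) with phi(t) = e^t, then
[x^n] T = 5^n * (1/n) [t^(n-1)] phi(t)^n = 5^n * (1/n) [t^(n-1)] e^(n t) = 5^n * (1/n) * n^(n-1) / (n-1)! = 5^n * n^(n-1) / n!.
When c = 1 this is the Cayley count of rooted labeled trees on n vertices, divided by n!.
For n = 16: 5^16 * 16^15 / 16! = 152587890625 * 1152921504606846976/20922789888000 = 42949672960000000000000/5108103.

42949672960000000000000/5108103


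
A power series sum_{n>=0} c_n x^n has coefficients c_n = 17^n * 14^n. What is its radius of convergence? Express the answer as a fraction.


By the root test (Cauchy-Hadamard), the radius is R = 1 / limsup_n |c_n|^(1/n).
Here |c_n|^(1/n) = (17^n * 14^n)^(1/n) = 17 * 14 = 238 for all n.
So R = 1/238 = 1/238.

1/238


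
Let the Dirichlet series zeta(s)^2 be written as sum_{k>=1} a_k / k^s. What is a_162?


The Dirichlet convolution of the constant function 1 with itself gives (1 * 1)(k) = sum_{d | k} 1 = d(k), the number of positive divisors of k.
Since zeta(s) = sum_{k>=1} 1/k^s, we have zeta(s)^2 = sum_{k>=1} d(k)/k^s, so a_k = d(k).
For k = 162: the divisors are 1, 2, 3, 6, 9, 18, 27, 54, 81, 162.
Count = 10.

10


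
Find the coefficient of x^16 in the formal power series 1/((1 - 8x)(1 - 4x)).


By partial fractions or Cauchy convolution:
The coefficient equals sum_{k=0}^{16} 8^k * 4^(16-k).
= 562945658454016

562945658454016


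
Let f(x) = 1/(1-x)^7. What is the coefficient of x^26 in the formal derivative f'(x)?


Differentiate: d/dx [ 1/(1-x)^r ] = r / (1-x)^(r+1).
Here r = 7, so f'(x) = 7 / (1-x)^8.
The expansion of 1/(1-x)^(r+1) has coefficient of x^n equal to C(n+r, r).
So the coefficient of x^26 in f'(x) is
7 * C(33, 7) = 7 * 4272048 = 29904336

29904336


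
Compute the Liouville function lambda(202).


The Liouville function is lambda(k) = (-1)^Omega(k), where Omega(k) counts the prime factors of k with multiplicity.
Factoring: 202 = 2 * 101, so Omega(202) = 2.
lambda(202) = (-1)^2 = 1.

1


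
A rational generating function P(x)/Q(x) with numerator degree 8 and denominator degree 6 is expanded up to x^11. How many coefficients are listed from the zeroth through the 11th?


Expanding up to x^11 gives the coefficients for x^0, x^1, ..., x^11.
That is 11 + 1 = 12 coefficients in total.

12


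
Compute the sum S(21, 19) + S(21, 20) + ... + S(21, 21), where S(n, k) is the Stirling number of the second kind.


By definition, S(n, k) counts partitions of an n-set into exactly k nonempty blocks.
Computing row n = 21 for k = 19..21:
S(21, k): 19285, 210, 1
Sum = 19496.

19496


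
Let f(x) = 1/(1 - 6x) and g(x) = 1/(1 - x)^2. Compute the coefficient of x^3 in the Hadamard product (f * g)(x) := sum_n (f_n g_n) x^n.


f has coefficients f_k = 6^k. For g = 1/(1 - x)^2 the coefficient is g_k = C(k + 1, 1) = k + 1. The Hadamard coefficient is (f * g)_k = 6^k * (k + 1).
For k = 3: 6^3 * 4 = 216 * 4 = 864.

864


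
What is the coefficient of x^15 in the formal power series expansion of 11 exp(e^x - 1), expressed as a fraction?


exp(e^x - 1) is the exponential generating function for the Bell numbers Bell_k: exp(e^x - 1) = sum_{k>=0} Bell_k x^k / k!.
So the coefficient of x^15 in 11 exp(e^x - 1) is 11 Bell_15 / 15!.
Computing: Bell_15 = 1382958545 and 15! = 1307674368000, giving
11 * 1382958545/1307674368000 = 276591709/23775897600.

276591709/23775897600


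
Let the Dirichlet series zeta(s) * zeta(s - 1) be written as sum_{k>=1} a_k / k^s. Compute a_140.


Convolution gives a_k = sum_{d | k} d * 1 = sum_{d | k} d = sigma(k), the sum of positive divisors of k.
For k = 140, the divisors are 1, 2, 4, 5, 7, 10, 14, 20, 28, 35, 70, 140, so
sigma(140) = 1 + 2 + 4 + 5 + 7 + 10 + 14 + 20 + 28 + 35 + 70 + 140 = 336.

336


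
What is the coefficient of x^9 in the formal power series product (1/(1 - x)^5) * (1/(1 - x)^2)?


Combine the factors: (1/(1 - x)^5) * (1/(1 - x)^2) = 1/(1 - x)^7.
Then use 1/(1 - x)^r = sum_{k>=0} C(k + r - 1, r - 1) x^k with r = 7 and k = 9:
C(15, 6) = 5005.

5005


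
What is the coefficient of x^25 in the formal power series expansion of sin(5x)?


The Maclaurin series is sin(t) = sum_{k>=0} (-1)^k t^(2k+1) / (2k+1)!, so substituting t = 5x, only odd powers of x are nonzero, with coefficient of x^(2k+1) equal to (-1)^k 5^(2k+1) / (2k+1)!.
Write 25 = 2*12 + 1, giving the coefficient (-1)^12 * 5^25 / 25! = 298023223876953125/15511210043330985984000000 = 19073486328125/992717442773183102976.

19073486328125/992717442773183102976


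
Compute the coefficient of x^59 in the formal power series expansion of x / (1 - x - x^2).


Let f(x) = sum_{k>=0} a_k x^k. Multiplying f(x) * (1 - x - x^2) = x and matching coefficients gives a_0 = 0, a_1 = 1, and a_k = a_{k-1} + a_{k-2} for k >= 2. These are the Fibonacci numbers F_k.
Iterating from F_0 = 0, F_1 = 1:
F_0=0, F_1=1, F_2=1, F_3=2, F_4=3, F_5=5, F_6=8, F_7=13, F_8=21, F_9=34, ...
F_59 = 956722026041.

956722026041


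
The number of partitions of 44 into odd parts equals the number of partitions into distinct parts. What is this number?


Computing partitions of 44 into odd parts (1, 3, 5, ...):
Using the generating function prod_{k>=0} 1/(1-x^(2k+1)),
the count is 1816

1816


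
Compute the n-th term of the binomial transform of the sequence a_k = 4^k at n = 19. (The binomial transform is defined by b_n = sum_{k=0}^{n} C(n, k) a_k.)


With a_k = 4^k, b_n = sum_{k=0}^{n} C(n, k) 4^k = (1 + 4)^n by the binomial theorem.
For n = 19: (1 + 4)^19 = 5^19 = 19073486328125.

19073486328125


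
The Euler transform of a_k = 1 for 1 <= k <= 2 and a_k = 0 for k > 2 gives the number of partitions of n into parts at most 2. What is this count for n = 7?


Partitions of 7 into parts at most 2:
Using generating function (1-x)^(-1)(1-x^2)^(-1),
the coefficient of x^7 = 4

4


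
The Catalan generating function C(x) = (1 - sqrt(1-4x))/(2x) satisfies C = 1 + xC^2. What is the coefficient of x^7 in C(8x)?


Substituting x -> 8x scales the n-th coefficient by 8^n, so [x^7] C(8x) = 8^7 * C_7.
C_7 = C(2*7, 7)/(8) = 3432/8 = 429.
So 8^7 * 429 = 2097152 * 429 = 899678208.

899678208


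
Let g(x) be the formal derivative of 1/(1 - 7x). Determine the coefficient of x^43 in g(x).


Differentiate termwise: d/dx sum_{k>=0} 7^k x^k = sum_{k>=1} k 7^k x^(k-1) = sum_{j>=0} (j+1) 7^(j+1) x^j.
Equivalently, d/dx [1/(1 - 7x)] = 7/(1 - 7x)^2.
For j = 43: 44 * 7^44 = 44 * 15286700631942576193765185769276826401 = 672614827805473352525668173848180361644.

672614827805473352525668173848180361644


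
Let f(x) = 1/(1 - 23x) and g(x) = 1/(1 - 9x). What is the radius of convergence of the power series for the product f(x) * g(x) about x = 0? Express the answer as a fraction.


The radius of 1/(1 - 23x) is 1/23 (nearest singularity at x = 1/23), and the radius of 1/(1 - 9x) is 1/9.
The product f(x)*g(x) = 1/((1 - 23x)(1 - 9x)) has singularities at both 1/23 and 1/9, so its radius of convergence is the distance to the nearest one:
min(1/23, 1/9) = 1/23.

1/23


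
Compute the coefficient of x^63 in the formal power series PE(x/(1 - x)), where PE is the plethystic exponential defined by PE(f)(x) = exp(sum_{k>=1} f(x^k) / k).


For f(x) = x/(1 - x) we have
sum_{k>=1} f(x^k) / k = sum_{k>=1} (1/k) * x^k / (1 - x^k) = sum_{k, m >= 1} x^(k m) / k,
which after exponentiating simplifies to
PE(x/(1 - x)) = prod_{k>=1} 1 / (1 - x^k).
This is the generating function for the partition function p(n), so the coefficient of x^63 is p(63).
Computing p(63) by dynamic programming over parts 1, 2, ..., 63: p(63) = 1505499.

1505499


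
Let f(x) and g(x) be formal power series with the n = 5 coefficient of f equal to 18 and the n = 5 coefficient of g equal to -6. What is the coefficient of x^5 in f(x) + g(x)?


Addition of formal power series is termwise.
The coefficient of x^5 in f + g = 18 + -6
= 12

12


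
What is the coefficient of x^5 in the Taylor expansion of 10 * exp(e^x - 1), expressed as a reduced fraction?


exp(e^x - 1) = sum_{k>=0} Bell_k x^k / k!, where Bell_k is the k-th Bell number.
So the coefficient of x^5 is 10 * Bell_5 / 5!.
Computing: Bell_5 = 52 and 5! = 120, giving
10 * 52/120 = 13/3.

13/3


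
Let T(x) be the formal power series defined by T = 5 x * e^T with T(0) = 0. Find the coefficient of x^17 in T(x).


Apply the Lagrange inversion formula: if T = 5 x * phi(T) with phi(t) = e^t, then
[x^n] T = 5^n * (1/n) [t^(n-1)] phi(t)^n = 5^n * (1/n) [t^(n-1)] e^(n t) = 5^n * (1/n) * n^(n-1) / (n-1)! = 5^n * n^(n-1) / n!.
When c = 1 this is the Cayley count of rooted labeled trees on n vertices, divided by n!.
For n = 17: 5^17 * 17^16 / 17! = 762939453125 * 48661191875666868481/355687428096000 = 17470843820250340533447265625/167382319104.

17470843820250340533447265625/167382319104


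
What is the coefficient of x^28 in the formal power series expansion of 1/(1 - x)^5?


The negative binomial / multiset identity is
1/(1 - x)^r = sum_{k>=0} C(k + r - 1, r - 1) x^k.
Here r = 5 and k = 28, so the coefficient is
C(28 + 4, 4) = C(32, 4)
= 35960

35960


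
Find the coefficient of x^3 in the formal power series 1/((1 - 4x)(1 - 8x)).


By partial fractions or Cauchy convolution:
The coefficient equals sum_{k=0}^{3} 4^k * 8^(3-k).
= 960

960


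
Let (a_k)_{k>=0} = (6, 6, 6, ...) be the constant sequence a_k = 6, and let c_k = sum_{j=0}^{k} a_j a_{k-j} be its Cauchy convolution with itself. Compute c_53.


Since a_j = 6 for all j >= 0, the convolution sum becomes
c_k = sum_{j=0}^{k} 6 * 6 = 36 * (k + 1).
Equivalently, the generating function of (a_k) is 6/(1 - x) and its square is 36/(1 - x)^2 = sum_{k>=0} 36(k + 1) x^k.
For k = 53: 36 * 54 = 1944.

1944


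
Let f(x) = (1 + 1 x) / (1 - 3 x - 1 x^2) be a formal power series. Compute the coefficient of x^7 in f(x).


Write f(x) = sum_{k>=0} a_k x^k. Multiplying both sides by 1 - 3 x - 1 x^2 gives
(1 - 3 x - 1 x^2) sum_{k>=0} a_k x^k = 1 + 1 x.
Matching coefficients:
 x^0: a_0 = 1
 x^1: a_1 - 3 a_0 = 1  =>  a_1 = 3*1 + 1 = 4
 x^k (k >= 2): a_k = 3 a_{k-1} + 1 a_{k-2}.
Iterating: a_2 = 13, a_3 = 43, a_4 = 142, a_5 = 469, a_6 = 1549, a_7 = 5116.
So the coefficient of x^7 is 5116.

5116


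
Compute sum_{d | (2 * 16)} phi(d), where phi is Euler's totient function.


First, 2 * 16 = 32. One classical identity is sum_{d | n} phi(d) = n (each k in [1, n] has a unique gcd with n, and among the k's with gcd(k, n) = n/d there are phi(d) of them). So the sum equals 32. We also verify directly:
Divisors of 32: 1, 2, 4, 8, 16, 32.
phi values: 1, 1, 2, 4, 8, 16.
Sum = 32.

32


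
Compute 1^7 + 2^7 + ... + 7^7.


This power sum has a closed form given by Faulhaber's formula
sum_{k=1}^{m} k^p = (1 / (p + 1)) * sum_{j=0}^{p} C(p + 1, j) B_j m^(p + 1 - j),
but for small m direct computation is fastest:
1 + 128 + 2187 + 16384 + 78125 + 279936 + 823543 = 1200304.

1200304


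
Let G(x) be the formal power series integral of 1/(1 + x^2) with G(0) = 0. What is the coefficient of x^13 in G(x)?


1/(1 + x^2) = sum_{j>=0} (-1)^j x^(2j). Integrating termwise with G(0) = 0:
G(x) = sum_{j>=0} (-1)^j x^(2j+1) / (2j+1) = arctan(x).
Only odd powers are nonzero. For x^13 write 13 = 2*6 + 1, giving
(-1)^6 / 13 = 1/13 = 1/13.

1/13


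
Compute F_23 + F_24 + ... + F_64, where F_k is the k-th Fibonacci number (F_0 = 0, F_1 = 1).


Use the identity sum_{k=0}^{N} F_k = F_{N+2} - 1 (which follows from F_{k+2} - F_{k+1} = F_k). Then
sum_{k=23}^{64} F_k = (F_{66} - 1) - (F_{24} - 1) = F_{66} - F_{24}.
Computing: F_{66} = 27777890035288, F_{24} = 46368, so
Sum = 27777890035288 - 46368 = 27777889988920.

27777889988920


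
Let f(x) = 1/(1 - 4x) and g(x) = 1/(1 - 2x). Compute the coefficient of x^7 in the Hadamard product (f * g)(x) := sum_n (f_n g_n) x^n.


f has coefficients f_k = 4^k and g has coefficients g_k = 2^k, so the Hadamard product has coefficient (f*g)_k = 4^k * 2^k = 8^k.
For k = 7: 8^7 = 2097152.

2097152


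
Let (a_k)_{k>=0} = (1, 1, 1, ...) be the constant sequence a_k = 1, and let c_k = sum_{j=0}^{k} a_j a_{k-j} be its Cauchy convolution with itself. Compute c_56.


Since a_j = 1 for all j >= 0, the convolution sum becomes
c_k = sum_{j=0}^{k} 1 * 1 = 1 * (k + 1).
Equivalently, the generating function of (a_k) is 1/(1 - x) and its square is 1/(1 - x)^2 = sum_{k>=0} 1(k + 1) x^k.
For k = 56: 1 * 57 = 57.

57


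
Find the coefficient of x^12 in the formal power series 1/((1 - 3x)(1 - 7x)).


By partial fractions or Cauchy convolution:
The coefficient equals sum_{k=0}^{12} 3^k * 7^(12-k).
= 24221854021

24221854021


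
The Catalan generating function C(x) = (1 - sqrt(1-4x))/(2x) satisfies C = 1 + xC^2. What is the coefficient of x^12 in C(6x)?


Substituting x -> 6x scales the n-th coefficient by 6^n, so [x^12] C(6x) = 6^12 * C_12.
C_12 = C(2*12, 12)/(13) = 2704156/13 = 208012.
So 6^12 * 208012 = 2176782336 * 208012 = 452796847276032.

452796847276032


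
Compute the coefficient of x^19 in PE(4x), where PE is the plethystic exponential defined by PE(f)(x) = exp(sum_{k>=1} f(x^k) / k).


With f(x) = 4x, the exponent is sum_{k>=1} 4 x^k / k = 4 * (-ln(1 - x)). Exponentiating:
PE(4x) = exp(-4 ln(1 - x)) = 1/(1 - x)^4.
By the negative binomial expansion, [x^n] 1/(1 - x)^4 = C(n + 3, 3).
For n = 19: C(22, 3) = 1540.

1540


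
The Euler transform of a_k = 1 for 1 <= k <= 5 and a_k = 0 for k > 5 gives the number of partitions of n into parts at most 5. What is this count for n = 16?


Partitions of 16 into parts at most 5:
Using generating function (1-x)^(-1)(1-x^2)^(-1)...(1-x^5)^(-1),
the coefficient of x^16 = 101

101


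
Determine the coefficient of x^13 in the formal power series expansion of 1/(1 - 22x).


The geometric series identity gives 1/(1 - c x) = sum_{k>=0} c^k x^k, so the coefficient of x^k is c^k.
Here c = 22 and k = 13.
Computing: 22^13 = 282810057883082752

282810057883082752


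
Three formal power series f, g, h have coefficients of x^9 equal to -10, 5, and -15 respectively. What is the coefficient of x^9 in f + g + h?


Series addition is componentwise:
-10 + 5 + -15
= -20

-20


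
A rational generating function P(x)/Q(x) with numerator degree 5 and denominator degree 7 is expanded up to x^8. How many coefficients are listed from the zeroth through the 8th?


Expanding up to x^8 gives the coefficients for x^0, x^1, ..., x^8.
That is 8 + 1 = 9 coefficients in total.

9


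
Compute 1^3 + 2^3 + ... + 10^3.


This power sum has a closed form given by Faulhaber's formula
sum_{k=1}^{m} k^p = (1 / (p + 1)) * sum_{j=0}^{p} C(p + 1, j) B_j m^(p + 1 - j),
but for small m direct computation is fastest:
1 + 8 + 27 + 64 + 125 + 216 + 343 + 512 + 729 + 1000 = 3025.

3025


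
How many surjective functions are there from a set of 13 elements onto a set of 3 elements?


By inclusion-exclusion on which target elements are missed, the number of surjections from an n-set onto a k-set is
surj(n, k) = sum_{j=0}^{k} (-1)^j C(k, j) (k - j)^n.
Equivalently surj(n, k) = k! * S(n, k), where S(n, k) is the Stirling number of the second kind.
For n = 13, k = 3:
S(13, 3) = 261625, so
surj = 3! * 261625 = 6 * 261625 = 1569750.

1569750


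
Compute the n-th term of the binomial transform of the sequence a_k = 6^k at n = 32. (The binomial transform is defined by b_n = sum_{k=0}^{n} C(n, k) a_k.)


With a_k = 6^k, b_n = sum_{k=0}^{n} C(n, k) 6^k = (1 + 6)^n by the binomial theorem.
For n = 32: (1 + 6)^32 = 7^32 = 1104427674243920646305299201.

1104427674243920646305299201


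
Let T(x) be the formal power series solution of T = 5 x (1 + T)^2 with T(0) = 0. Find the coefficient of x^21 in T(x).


Apply the Lagrange inversion formula: if T = 5 x * phi(T) with phi(t) = (1 + t)^2, then [x^n] T = 5^n * (1/n) [t^(n-1)] phi(t)^n = 5^n * (1/n) [t^(n-1)] (1 + t)^(2n) = 5^n * (1/n) C(2n, n-1).
Using the identity C(2n, n-1) = C(2n, n) * n / (n+1), the unscaled factor equals C(2n, n) / (n+1) = C_n, the n-th Catalan number.
For n = 21: C_21 = C(42, 21) / 22 = 538257874440/22 = 24466267020.
With the 5^21 = 476837158203125 factor, the coefficient is 476837158203125 * 24466267020 = 11666425237655639648437500.

11666425237655639648437500


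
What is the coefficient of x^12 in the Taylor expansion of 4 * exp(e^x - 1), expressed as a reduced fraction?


exp(e^x - 1) = sum_{k>=0} Bell_k x^k / k!, where Bell_k is the k-th Bell number.
So the coefficient of x^12 is 4 * Bell_12 / 12!.
Computing: Bell_12 = 4213597 and 12! = 479001600, giving
4 * 4213597/479001600 = 4213597/119750400.

4213597/119750400


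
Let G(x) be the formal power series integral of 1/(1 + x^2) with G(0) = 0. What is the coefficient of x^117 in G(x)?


1/(1 + x^2) = sum_{j>=0} (-1)^j x^(2j). Integrating termwise with G(0) = 0:
G(x) = sum_{j>=0} (-1)^j x^(2j+1) / (2j+1) = arctan(x).
Only odd powers are nonzero. For x^117 write 117 = 2*58 + 1, giving
(-1)^58 / 117 = 1/117 = 1/117.

1/117


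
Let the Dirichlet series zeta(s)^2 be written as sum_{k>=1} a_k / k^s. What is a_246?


The Dirichlet convolution of the constant function 1 with itself gives (1 * 1)(k) = sum_{d | k} 1 = d(k), the number of positive divisors of k.
Since zeta(s) = sum_{k>=1} 1/k^s, we have zeta(s)^2 = sum_{k>=1} d(k)/k^s, so a_k = d(k).
For k = 246: the divisors are 1, 2, 3, 6, 41, 82, 123, 246.
Count = 8.

8


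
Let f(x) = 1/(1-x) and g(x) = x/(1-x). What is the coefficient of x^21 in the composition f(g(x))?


First simplify the composition: f(g(x)) = 1/(1 - x/(1-x)) = (1-x)/((1-x) - x) = (1-x)/(1-2x).
Now extract the coefficient. Write (1-x)/(1-2x) = 1/(1-2x) - x/(1-2x).
The coefficient of x^n in 1/(1-2x) is 2^n, and in x/(1-2x) is 2^(n-1) (for n >= 1).
So the coefficient of x^21 is 2^21 - 2^20 = 2097152 - 1048576 = 1048576.

1048576


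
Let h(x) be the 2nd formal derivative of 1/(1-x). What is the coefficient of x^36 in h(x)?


Differentiating 2 times: d^2/dx^2 [1/(1-x)] = 2!/(1-x)^3.
The expansion 1/(1-x)^3 = sum_{k>=0} C(k+2, 2) x^k, so the coefficient of x^n in 2!/(1-x)^3 is 2! * C(n+2, 2).
For n = 36: 2 * C(38, 2) = 2 * 703 = 1406

1406


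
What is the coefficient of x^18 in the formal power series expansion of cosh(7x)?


The Maclaurin series is cosh(t) = sum_{m>=0} t^(2m) / (2m)!, so substituting t = 7x, only even powers of x are nonzero, with coefficient of x^(2m) equal to 7^(2m) / (2m)!.
For x^18 the coefficient is 7^18/18! = 1628413597910449/6402373705728000 = 33232930569601/130660687872000.

33232930569601/130660687872000


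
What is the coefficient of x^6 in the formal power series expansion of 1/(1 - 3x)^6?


The general identity 1/(1 - c x)^r = sum_{k>=0} c^k C(k + r - 1, r - 1) x^k follows by substituting y = c x into 1/(1 - y)^r = sum_{k>=0} C(k + r - 1, r - 1) y^k.
For c = 3, r = 6, k = 6:
3^6 * C(11, 5) = 729 * 462 = 336798.

336798


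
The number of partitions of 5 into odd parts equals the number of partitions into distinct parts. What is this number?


Computing partitions of 5 into odd parts (1, 3, 5, ...):
Using the generating function prod_{k>=0} 1/(1-x^(2k+1)),
the count is 3

3


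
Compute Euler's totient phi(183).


phi(n) counts integers in [1, n] coprime to n. Using the multiplicative formula phi(n) = n * prod_{p | n} (1 - 1/p):
183 = 3 * 61, so
phi(183) = 183 * (1 - 1/3) * (1 - 1/61) = 120.

120


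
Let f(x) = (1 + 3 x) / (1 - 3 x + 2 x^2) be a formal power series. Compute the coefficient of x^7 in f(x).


Write f(x) = sum_{k>=0} a_k x^k. Multiplying both sides by 1 - 3 x + 2 x^2 gives
(1 - 3 x + 2 x^2) sum_{k>=0} a_k x^k = 1 + 3 x.
Matching coefficients:
 x^0: a_0 = 1
 x^1: a_1 - 3 a_0 = 3  =>  a_1 = 3*1 + 3 = 6
 x^k (k >= 2): a_k = 3 a_{k-1} - 2 a_{k-2}.
Iterating: a_2 = 16, a_3 = 36, a_4 = 76, a_5 = 156, a_6 = 316, a_7 = 636.
So the coefficient of x^7 is 636.

636


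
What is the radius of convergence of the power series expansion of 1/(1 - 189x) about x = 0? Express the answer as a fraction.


Expanding 1/(1 - 189x) = sum_{k>=0} 189^k x^k, the series converges when |189x| < 1, i.e., |x| < 1/189.
So the radius of convergence is 1/189 = 1/189.

1/189


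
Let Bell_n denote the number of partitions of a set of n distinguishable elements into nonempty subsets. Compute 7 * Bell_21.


Bell_21 can be computed from the Bell triangle or from Dobinski's identity Bell_n = (1/e) * sum_{k>=0} k^n / k!.
Computing Bell_21 = 474869816156751.
Then 7 * 474869816156751 = 3324088713097257.

3324088713097257


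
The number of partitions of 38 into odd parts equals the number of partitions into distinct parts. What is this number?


Computing partitions of 38 into odd parts (1, 3, 5, ...):
Using the generating function prod_{k>=0} 1/(1-x^(2k+1)),
the count is 864

864


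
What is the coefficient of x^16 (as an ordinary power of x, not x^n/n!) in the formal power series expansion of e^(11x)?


The exponential series is e^y = sum_{k>=0} y^k / k!. Substituting y = 11x gives
e^(11x) = sum_{k>=0} 11^k x^k / k!.
So the coefficient of x^n is a^n/n! with a = 11, n = 16:
11^16 / 16! = 45949729863572161/20922789888000 = 4177248169415651/1902071808000

4177248169415651/1902071808000


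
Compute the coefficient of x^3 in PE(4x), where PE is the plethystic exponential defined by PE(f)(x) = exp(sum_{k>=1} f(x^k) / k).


With f(x) = 4x, the exponent is sum_{k>=1} 4 x^k / k = 4 * (-ln(1 - x)). Exponentiating:
PE(4x) = exp(-4 ln(1 - x)) = 1/(1 - x)^4.
By the negative binomial expansion, [x^n] 1/(1 - x)^4 = C(n + 3, 3).
For n = 3: C(6, 3) = 20.

20


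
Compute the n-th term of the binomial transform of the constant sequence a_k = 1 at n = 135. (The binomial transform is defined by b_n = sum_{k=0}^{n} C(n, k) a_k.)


With a_k = 1 for all k, b_n = sum_{k=0}^{n} C(n, k) = 2^n by the binomial theorem.
For n = 135: 2^135 = 43556142965880123323311949751266331066368.

43556142965880123323311949751266331066368


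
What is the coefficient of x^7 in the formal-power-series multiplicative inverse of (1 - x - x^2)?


Let the inverse be f(x) = sum_{k>=0} a_k x^k. From f(x) * (1 - x - x^2) = 1 and matching coefficients:
 x^0: a_0 = 1.
 x^1: a_1 - a_0 = 0, so a_1 = 1.
 x^k (k >= 2): a_k - a_{k-1} - a_{k-2} = 0, i.e. a_k = a_{k-1} + a_{k-2}.
This is the Fibonacci-type recurrence shifted so that a_0 = a_1 = 1.
Iterating: a_0=1, a_1=1, a_2=2, a_3=3, a_4=5, a_5=8, a_6=13, a_7=21
a_7 = 21.

21


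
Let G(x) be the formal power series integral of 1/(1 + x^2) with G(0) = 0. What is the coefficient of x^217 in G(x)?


1/(1 + x^2) = sum_{j>=0} (-1)^j x^(2j). Integrating termwise with G(0) = 0:
G(x) = sum_{j>=0} (-1)^j x^(2j+1) / (2j+1) = arctan(x).
Only odd powers are nonzero. For x^217 write 217 = 2*108 + 1, giving
(-1)^108 / 217 = 1/217 = 1/217.

1/217


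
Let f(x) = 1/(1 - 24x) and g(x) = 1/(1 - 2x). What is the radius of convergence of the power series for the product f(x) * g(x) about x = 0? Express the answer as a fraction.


The radius of 1/(1 - 24x) is 1/24 (nearest singularity at x = 1/24), and the radius of 1/(1 - 2x) is 1/2.
The product f(x)*g(x) = 1/((1 - 24x)(1 - 2x)) has singularities at both 1/24 and 1/2, so its radius of convergence is the distance to the nearest one:
min(1/24, 1/2) = 1/24.

1/24


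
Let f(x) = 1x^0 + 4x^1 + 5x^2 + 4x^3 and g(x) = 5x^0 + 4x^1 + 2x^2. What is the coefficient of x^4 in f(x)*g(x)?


Cauchy product at x^4:
5*2 + 4*4
= 26

26


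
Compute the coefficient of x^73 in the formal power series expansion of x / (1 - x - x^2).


Let f(x) = sum_{k>=0} a_k x^k. Multiplying f(x) * (1 - x - x^2) = x and matching coefficients gives a_0 = 0, a_1 = 1, and a_k = a_{k-1} + a_{k-2} for k >= 2. These are the Fibonacci numbers F_k.
Iterating from F_0 = 0, F_1 = 1:
F_0=0, F_1=1, F_2=1, F_3=2, F_4=3, F_5=5, F_6=8, F_7=13, F_8=21, F_9=34, ...
F_73 = 806515533049393.

806515533049393


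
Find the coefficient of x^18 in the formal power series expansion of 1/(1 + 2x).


Write 1/(1 + c x) = 1/(1 - (-c) x) and apply the geometric-series identity
1/(1 - y) = sum_{k>=0} y^k to get 1/(1 + c x) = sum_{k>=0} (-c)^k x^k.
So the coefficient of x^k is (-c)^k = (-1)^k * c^k.
Here c = 2 and k = 18:
(-2)^18 = 1 * 262144 = 262144

262144


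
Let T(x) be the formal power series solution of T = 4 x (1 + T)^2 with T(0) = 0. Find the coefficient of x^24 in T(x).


Apply the Lagrange inversion formula: if T = 4 x * phi(T) with phi(t) = (1 + t)^2, then [x^n] T = 4^n * (1/n) [t^(n-1)] phi(t)^n = 4^n * (1/n) [t^(n-1)] (1 + t)^(2n) = 4^n * (1/n) C(2n, n-1).
Using the identity C(2n, n-1) = C(2n, n) * n / (n+1), the unscaled factor equals C(2n, n) / (n+1) = C_n, the n-th Catalan number.
For n = 24: C_24 = C(48, 24) / 25 = 32247603683100/25 = 1289904147324.
With the 4^24 = 281474976710656 factor, the coefficient is 281474976710656 * 1289904147324 = 363075739827001485944684544.

363075739827001485944684544


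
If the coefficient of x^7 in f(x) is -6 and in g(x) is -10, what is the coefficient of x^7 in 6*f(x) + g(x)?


Scalar multiplication scales coefficients: 6 * -6 = -36.
Then add the g coefficient: -36 + -10
= -46

-46


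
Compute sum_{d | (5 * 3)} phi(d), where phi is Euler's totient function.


First, 5 * 3 = 15. One classical identity is sum_{d | n} phi(d) = n (each k in [1, n] has a unique gcd with n, and among the k's with gcd(k, n) = n/d there are phi(d) of them). So the sum equals 15. We also verify directly:
Divisors of 15: 1, 3, 5, 15.
phi values: 1, 2, 4, 8.
Sum = 15.

15


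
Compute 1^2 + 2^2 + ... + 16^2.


This power sum has a closed form given by Faulhaber's formula
sum_{k=1}^{m} k^p = (1 / (p + 1)) * sum_{j=0}^{p} C(p + 1, j) B_j m^(p + 1 - j),
but for small m direct computation is fastest:
1 + 4 + 9 + 16 + 25 + 36 + 49 + 64 + 81 + 100 + 121 + 144 + 169 + 196 + 225 + 256 = 1496.

1496


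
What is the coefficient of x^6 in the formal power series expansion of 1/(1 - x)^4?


The expansion 1/(1 - x)^r = sum_{k>=0} C(k + r - 1, r - 1) x^k follows from the multiset / negative-binomial theorem (or from repeated differentiation of the geometric series).
For r = 4 and k = 6:
C(9, 3) = 362880 / (6 * 720) = 84.

84


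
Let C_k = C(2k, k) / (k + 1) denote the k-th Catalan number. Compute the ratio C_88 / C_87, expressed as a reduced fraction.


Using C_k = (2k)! / (k! (k+1)!), the ratio C_{k+1}/C_k simplifies to
C_{k+1}/C_k = [(2k+2)! / ((k+1)! (k+2)!)] * [k! (k+1)! / (2k)!]
 = (2k+2)(2k+1) / ((k+1)(k+2)) = 2(2k+1) / (k+2).
For k = 87: 2(2*87 + 1) / (87 + 2) = 350/89 = 350/89.

350/89


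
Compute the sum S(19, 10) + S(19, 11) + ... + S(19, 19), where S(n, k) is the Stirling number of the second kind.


By definition, S(n, k) counts partitions of an n-set into exactly k nonempty blocks.
Computing row n = 19 for k = 10..19:
S(19, k): 477297033785, 129413217791, 23466951300, 2892439160, 243577530, 13916778, 527136, 12597, 171, 1
Sum = 633327676249.

633327676249


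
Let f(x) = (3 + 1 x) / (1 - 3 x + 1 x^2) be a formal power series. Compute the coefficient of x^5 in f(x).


Write f(x) = sum_{k>=0} a_k x^k. Multiplying both sides by 1 - 3 x + 1 x^2 gives
(1 - 3 x + 1 x^2) sum_{k>=0} a_k x^k = 3 + 1 x.
Matching coefficients:
 x^0: a_0 = 3
 x^1: a_1 - 3 a_0 = 1  =>  a_1 = 3*3 + 1 = 10
 x^k (k >= 2): a_k = 3 a_{k-1} - 1 a_{k-2}.
Iterating: a_2 = 27, a_3 = 71, a_4 = 186, a_5 = 487.
So the coefficient of x^5 is 487.

487


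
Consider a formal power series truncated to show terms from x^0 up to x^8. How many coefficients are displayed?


From x^0 to x^8 inclusive, the count is 8 - 0 + 1 = 9.

9


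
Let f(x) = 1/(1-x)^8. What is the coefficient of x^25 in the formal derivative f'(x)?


Differentiate: d/dx [ 1/(1-x)^r ] = r / (1-x)^(r+1).
Here r = 8, so f'(x) = 8 / (1-x)^9.
The expansion of 1/(1-x)^(r+1) has coefficient of x^n equal to C(n+r, r).
So the coefficient of x^25 in f'(x) is
8 * C(33, 8) = 8 * 13884156 = 111073248

111073248


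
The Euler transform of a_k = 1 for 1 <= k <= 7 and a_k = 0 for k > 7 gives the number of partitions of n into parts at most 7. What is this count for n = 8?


Partitions of 8 into parts at most 7:
Using generating function (1-x)^(-1)(1-x^2)^(-1)...(1-x^7)^(-1),
the coefficient of x^8 = 21

21


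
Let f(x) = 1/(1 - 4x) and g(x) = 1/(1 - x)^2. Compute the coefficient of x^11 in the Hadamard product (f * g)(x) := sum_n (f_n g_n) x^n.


f has coefficients f_k = 4^k. For g = 1/(1 - x)^2 the coefficient is g_k = C(k + 1, 1) = k + 1. The Hadamard coefficient is (f * g)_k = 4^k * (k + 1).
For k = 11: 4^11 * 12 = 4194304 * 12 = 50331648.

50331648


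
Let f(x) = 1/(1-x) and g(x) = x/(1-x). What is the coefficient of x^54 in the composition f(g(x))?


First simplify the composition: f(g(x)) = 1/(1 - x/(1-x)) = (1-x)/((1-x) - x) = (1-x)/(1-2x).
Now extract the coefficient. Write (1-x)/(1-2x) = 1/(1-2x) - x/(1-2x).
The coefficient of x^n in 1/(1-2x) is 2^n, and in x/(1-2x) is 2^(n-1) (for n >= 1).
So the coefficient of x^54 is 2^54 - 2^53 = 18014398509481984 - 9007199254740992 = 9007199254740992.

9007199254740992


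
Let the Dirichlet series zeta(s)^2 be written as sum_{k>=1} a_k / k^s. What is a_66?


The Dirichlet convolution of the constant function 1 with itself gives (1 * 1)(k) = sum_{d | k} 1 = d(k), the number of positive divisors of k.
Since zeta(s) = sum_{k>=1} 1/k^s, we have zeta(s)^2 = sum_{k>=1} d(k)/k^s, so a_k = d(k).
For k = 66: the divisors are 1, 2, 3, 6, 11, 22, 33, 66.
Count = 8.

8


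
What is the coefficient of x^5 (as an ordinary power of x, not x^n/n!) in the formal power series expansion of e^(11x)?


The exponential series is e^y = sum_{k>=0} y^k / k!. Substituting y = 11x gives
e^(11x) = sum_{k>=0} 11^k x^k / k!.
So the coefficient of x^n is a^n/n! with a = 11, n = 5:
11^5 / 5! = 161051/120 = 161051/120

161051/120


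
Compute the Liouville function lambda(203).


The Liouville function is lambda(k) = (-1)^Omega(k), where Omega(k) counts the prime factors of k with multiplicity.
Factoring: 203 = 7 * 29, so Omega(203) = 2.
lambda(203) = (-1)^2 = 1.

1


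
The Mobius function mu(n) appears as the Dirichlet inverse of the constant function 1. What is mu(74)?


74 = 2 * 37 (all distinct primes).
mu(74) = (-1)^2 = 1

1


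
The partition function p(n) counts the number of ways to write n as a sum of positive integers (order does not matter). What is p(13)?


Using the generating function prod_{k>=1} 1/(1-x^k), we compute p(13).
By dynamic programming over parts 1 through 13:
p(13) = 101

101


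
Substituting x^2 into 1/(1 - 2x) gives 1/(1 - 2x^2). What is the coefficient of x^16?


The coefficient of x^(2m) in 1/(1 - 2x^2) is 2^m.
With n = 16 = 2*8, the coefficient is 2^8 = 256.

256


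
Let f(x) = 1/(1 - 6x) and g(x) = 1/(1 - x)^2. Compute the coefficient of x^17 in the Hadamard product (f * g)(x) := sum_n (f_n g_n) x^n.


f has coefficients f_k = 6^k. For g = 1/(1 - x)^2 the coefficient is g_k = C(k + 1, 1) = k + 1. The Hadamard coefficient is (f * g)_k = 6^k * (k + 1).
For k = 17: 6^17 * 18 = 16926659444736 * 18 = 304679870005248.

304679870005248


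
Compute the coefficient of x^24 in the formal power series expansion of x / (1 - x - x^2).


Let f(x) = sum_{k>=0} a_k x^k. Multiplying f(x) * (1 - x - x^2) = x and matching coefficients gives a_0 = 0, a_1 = 1, and a_k = a_{k-1} + a_{k-2} for k >= 2. These are the Fibonacci numbers F_k.
Iterating from F_0 = 0, F_1 = 1:
F_0=0, F_1=1, F_2=1, F_3=2, F_4=3, F_5=5, F_6=8, F_7=13, F_8=21, F_9=34, ...
F_24 = 46368.

46368


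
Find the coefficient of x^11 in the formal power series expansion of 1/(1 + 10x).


Write 1/(1 + c x) = 1/(1 - (-c) x) and apply the geometric-series identity
1/(1 - y) = sum_{k>=0} y^k to get 1/(1 + c x) = sum_{k>=0} (-c)^k x^k.
So the coefficient of x^k is (-c)^k = (-1)^k * c^k.
Here c = 10 and k = 11:
(-10)^11 = -1 * 100000000000 = -100000000000

-100000000000


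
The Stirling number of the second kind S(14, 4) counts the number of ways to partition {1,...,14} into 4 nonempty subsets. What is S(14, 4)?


Using the explicit formula S(n,k) = (1/k!) sum_{j=0}^{k} (-1)^(k-j) C(k,j) j^n:
S(14, 4) = 10391745
Equivalently, S(n,k) is n! times the coefficient of x^n in the EGF (e^x - 1)^k / k!.

10391745


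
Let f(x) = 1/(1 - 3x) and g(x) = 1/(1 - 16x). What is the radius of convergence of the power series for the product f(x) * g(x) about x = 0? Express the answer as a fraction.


The radius of 1/(1 - 3x) is 1/3 (nearest singularity at x = 1/3), and the radius of 1/(1 - 16x) is 1/16.
The product f(x)*g(x) = 1/((1 - 3x)(1 - 16x)) has singularities at both 1/3 and 1/16, so its radius of convergence is the distance to the nearest one:
min(1/3, 1/16) = 1/16.

1/16


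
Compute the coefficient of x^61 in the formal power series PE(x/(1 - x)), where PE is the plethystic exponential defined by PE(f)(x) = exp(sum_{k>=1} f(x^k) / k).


For f(x) = x/(1 - x) we have
sum_{k>=1} f(x^k) / k = sum_{k>=1} (1/k) * x^k / (1 - x^k) = sum_{k, m >= 1} x^(k m) / k,
which after exponentiating simplifies to
PE(x/(1 - x)) = prod_{k>=1} 1 / (1 - x^k).
This is the generating function for the partition function p(n), so the coefficient of x^61 is p(61).
Computing p(61) by dynamic programming over parts 1, 2, ..., 61: p(61) = 1121505.

1121505


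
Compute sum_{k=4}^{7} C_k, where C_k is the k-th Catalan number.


C_4 through C_7: 14, 42, 132, 429
Sum = 14 + 42 + 132 + 429
= 617

617


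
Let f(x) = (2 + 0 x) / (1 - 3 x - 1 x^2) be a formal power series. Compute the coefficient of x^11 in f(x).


Write f(x) = sum_{k>=0} a_k x^k. Multiplying both sides by 1 - 3 x - 1 x^2 gives
(1 - 3 x - 1 x^2) sum_{k>=0} a_k x^k = 2 + 0 x.
Matching coefficients:
 x^0: a_0 = 2
 x^1: a_1 - 3 a_0 = 0  =>  a_1 = 3*2 + 0 = 6
 x^k (k >= 2): a_k = 3 a_{k-1} + 1 a_{k-2}.
Iterating: a_2 = 20, a_3 = 66, a_4 = 218, a_5 = 720, a_6 = 2378, a_7 = 7854, a_8 = 25940, a_9 = 85674, a_10 = 282962, a_11 = 934560.
So the coefficient of x^11 is 934560.

934560


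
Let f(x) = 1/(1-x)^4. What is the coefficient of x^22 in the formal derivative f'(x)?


Differentiate: d/dx [ 1/(1-x)^r ] = r / (1-x)^(r+1).
Here r = 4, so f'(x) = 4 / (1-x)^5.
The expansion of 1/(1-x)^(r+1) has coefficient of x^n equal to C(n+r, r).
So the coefficient of x^22 in f'(x) is
4 * C(26, 4) = 4 * 14950 = 59800

59800


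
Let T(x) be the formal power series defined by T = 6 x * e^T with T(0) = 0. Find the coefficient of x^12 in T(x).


Apply the Lagrange inversion formula: if T = 6 x * phi(T) with phi(t) = e^t, then
[x^n] T = 6^n * (1/n) [t^(n-1)] phi(t)^n = 6^n * (1/n) [t^(n-1)] e^(n t) = 6^n * (1/n) * n^(n-1) / (n-1)! = 6^n * n^(n-1) / n!.
When c = 1 this is the Cayley count of rooted labeled trees on n vertices, divided by n!.
For n = 12: 6^12 * 12^11 / 12! = 2176782336 * 743008370688/479001600 = 6499837226778624/1925.

6499837226778624/1925


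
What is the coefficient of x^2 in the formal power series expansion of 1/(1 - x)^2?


The expansion 1/(1 - x)^r = sum_{k>=0} C(k + r - 1, r - 1) x^k follows from the multiset / negative-binomial theorem (or from repeated differentiation of the geometric series).
For r = 2 and k = 2:
C(3, 1) = 6 / (1 * 2) = 3.

3


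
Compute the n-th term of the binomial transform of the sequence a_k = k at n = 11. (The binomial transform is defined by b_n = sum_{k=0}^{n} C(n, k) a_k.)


With a_k = k, b_n = sum_{k=0}^{n} C(n, k) k. Using k * C(n, k) = n * C(n-1, k-1) gives b_n = n * sum_{k>=1} C(n-1, k-1) = n * 2^(n-1).
For n = 11: 11 * 2^10 = 11 * 1024 = 11264.

11264


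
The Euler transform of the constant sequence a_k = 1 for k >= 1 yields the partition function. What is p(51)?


The Euler transform converts the sequence a_k = 1 into the number of integer partitions.
Using the recurrence or dynamic programming:
p(51) = 239943

239943


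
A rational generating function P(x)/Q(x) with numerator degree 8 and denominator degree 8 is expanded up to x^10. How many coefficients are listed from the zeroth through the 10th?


Expanding up to x^10 gives the coefficients for x^0, x^1, ..., x^10.
That is 10 + 1 = 11 coefficients in total.

11


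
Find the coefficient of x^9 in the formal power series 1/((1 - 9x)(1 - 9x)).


By partial fractions or Cauchy convolution:
The coefficient equals sum_{k=0}^{9} 9^k * 9^(9-k).
= 3874204890

3874204890


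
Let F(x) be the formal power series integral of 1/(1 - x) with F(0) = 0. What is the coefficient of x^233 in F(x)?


1/(1 - x) = sum_{k>=0} x^k. Integrating termwise and using F(0) = 0 gives
F(x) = sum_{k>=0} x^(k+1) / (k+1) = sum_{m>=1} x^m / m = -ln(1 - x).
So the coefficient of x^233 is 1/233 = 1/233.

1/233
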